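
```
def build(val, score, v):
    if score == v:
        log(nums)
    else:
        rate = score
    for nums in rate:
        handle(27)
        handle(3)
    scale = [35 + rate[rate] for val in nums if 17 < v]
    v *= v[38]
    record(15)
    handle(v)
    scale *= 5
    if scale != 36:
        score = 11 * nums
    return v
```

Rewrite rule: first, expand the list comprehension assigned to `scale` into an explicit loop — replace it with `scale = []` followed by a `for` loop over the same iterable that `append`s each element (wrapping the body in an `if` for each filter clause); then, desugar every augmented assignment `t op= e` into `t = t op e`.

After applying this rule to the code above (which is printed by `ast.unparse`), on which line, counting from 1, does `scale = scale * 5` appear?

16

Transformed code:
def build(val, score, v):
    if score == v:
        log(nums)
    else:
        rate = score
    for nums in rate:
        handle(27)
        handle(3)
    scale = []
    for val in nums:
        if 17 < v:
            scale.append(35 + rate[rate])
    v = v * v[38]
    record(15)
    handle(v)
    scale = scale * 5
    if scale != 36:
        score = 11 * nums
    return v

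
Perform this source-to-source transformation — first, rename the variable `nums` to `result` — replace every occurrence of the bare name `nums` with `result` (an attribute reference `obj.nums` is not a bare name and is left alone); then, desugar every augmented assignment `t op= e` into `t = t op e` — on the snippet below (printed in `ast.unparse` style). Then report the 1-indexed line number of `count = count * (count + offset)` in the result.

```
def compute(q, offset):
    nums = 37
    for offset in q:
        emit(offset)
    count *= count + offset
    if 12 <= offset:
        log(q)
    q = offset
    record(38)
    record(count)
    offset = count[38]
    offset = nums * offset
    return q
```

Transformed code:
def compute(q, offset):
    result = 37
    for offset in q:
        emit(offset)
    count = count * (count + offset)
    if 12 <= offset:
        log(q)
    q = offset
    record(38)
    record(count)
    offset = count[38]
    offset = result * offset
    return q

5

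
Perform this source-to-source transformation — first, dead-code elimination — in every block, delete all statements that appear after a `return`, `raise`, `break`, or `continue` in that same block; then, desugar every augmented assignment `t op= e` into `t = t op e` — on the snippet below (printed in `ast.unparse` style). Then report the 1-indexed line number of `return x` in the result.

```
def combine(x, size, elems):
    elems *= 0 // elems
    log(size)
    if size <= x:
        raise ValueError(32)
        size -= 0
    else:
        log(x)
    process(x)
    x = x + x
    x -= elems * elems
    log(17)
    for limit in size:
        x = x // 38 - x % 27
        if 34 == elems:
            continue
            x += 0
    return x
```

Transformed code:
def combine(x, size, elems):
    elems = elems * (0 // elems)
    log(size)
    if size <= x:
        raise ValueError(32)
    else:
        log(x)
    process(x)
    x = x + x
    x = x - elems * elems
    log(17)
    for limit in size:
        x = x // 38 - x % 27
        if 34 == elems:
            continue
    return x

16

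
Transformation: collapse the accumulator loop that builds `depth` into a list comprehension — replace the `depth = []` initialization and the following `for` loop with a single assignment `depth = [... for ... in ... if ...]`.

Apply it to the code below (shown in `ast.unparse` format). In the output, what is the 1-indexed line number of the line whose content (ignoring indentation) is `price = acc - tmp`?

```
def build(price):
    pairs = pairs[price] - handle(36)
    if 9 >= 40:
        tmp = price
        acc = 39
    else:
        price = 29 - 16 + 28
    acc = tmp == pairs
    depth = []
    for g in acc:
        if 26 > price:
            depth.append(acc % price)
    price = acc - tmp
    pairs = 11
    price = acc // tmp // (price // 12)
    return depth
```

Transformed code:
def build(price):
    pairs = pairs[price] - handle(36)
    if 9 >= 40:
        tmp = price
        acc = 39
    else:
        price = 29 - 16 + 28
    acc = tmp == pairs
    depth = [acc % price for g in acc if 26 > price]
    price = acc - tmp
    pairs = 11
    price = acc // tmp // (price // 12)
    return depth

10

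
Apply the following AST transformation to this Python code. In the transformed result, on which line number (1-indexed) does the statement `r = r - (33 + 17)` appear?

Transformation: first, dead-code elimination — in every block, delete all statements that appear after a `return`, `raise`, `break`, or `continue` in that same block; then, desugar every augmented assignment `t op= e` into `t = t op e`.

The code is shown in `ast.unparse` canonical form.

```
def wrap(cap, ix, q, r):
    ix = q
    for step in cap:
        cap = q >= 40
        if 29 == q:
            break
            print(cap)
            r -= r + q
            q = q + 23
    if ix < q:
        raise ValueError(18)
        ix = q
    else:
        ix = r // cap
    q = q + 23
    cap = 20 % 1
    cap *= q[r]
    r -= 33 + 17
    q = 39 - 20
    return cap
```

Transformed code:
def wrap(cap, ix, q, r):
    ix = q
    for step in cap:
        cap = q >= 40
        if 29 == q:
            break
    if ix < q:
        raise ValueError(18)
    else:
        ix = r // cap
    q = q + 23
    cap = 20 % 1
    cap = cap * q[r]
    r = r - (33 + 17)
    q = 39 - 20
    return cap

14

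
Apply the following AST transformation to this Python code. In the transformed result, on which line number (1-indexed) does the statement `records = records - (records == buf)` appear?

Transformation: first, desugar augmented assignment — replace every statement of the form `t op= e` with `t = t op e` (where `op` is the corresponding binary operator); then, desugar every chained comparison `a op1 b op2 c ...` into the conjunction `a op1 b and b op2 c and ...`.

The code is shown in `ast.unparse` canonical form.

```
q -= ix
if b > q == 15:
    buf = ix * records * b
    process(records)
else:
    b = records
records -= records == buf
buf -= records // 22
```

7

Transformed code:
q = q - ix
if b > q and q == 15:
    buf = ix * records * b
    process(records)
else:
    b = records
records = records - (records == buf)
buf = buf - records // 22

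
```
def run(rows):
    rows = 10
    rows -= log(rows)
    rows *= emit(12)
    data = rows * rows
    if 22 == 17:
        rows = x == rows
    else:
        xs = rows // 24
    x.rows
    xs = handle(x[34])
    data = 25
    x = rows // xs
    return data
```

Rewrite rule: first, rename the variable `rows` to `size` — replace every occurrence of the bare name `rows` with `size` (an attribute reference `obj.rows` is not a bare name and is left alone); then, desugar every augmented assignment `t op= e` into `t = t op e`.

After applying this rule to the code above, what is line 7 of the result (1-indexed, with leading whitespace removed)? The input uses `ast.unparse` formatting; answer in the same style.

size = x == size

Transformed code:
def run(size):
    size = 10
    size = size - log(size)
    size = size * emit(12)
    data = size * size
    if 22 == 17:
        size = x == size
    else:
        xs = size // 24
    x.rows
    xs = handle(x[34])
    data = 25
    x = size // xs
    return data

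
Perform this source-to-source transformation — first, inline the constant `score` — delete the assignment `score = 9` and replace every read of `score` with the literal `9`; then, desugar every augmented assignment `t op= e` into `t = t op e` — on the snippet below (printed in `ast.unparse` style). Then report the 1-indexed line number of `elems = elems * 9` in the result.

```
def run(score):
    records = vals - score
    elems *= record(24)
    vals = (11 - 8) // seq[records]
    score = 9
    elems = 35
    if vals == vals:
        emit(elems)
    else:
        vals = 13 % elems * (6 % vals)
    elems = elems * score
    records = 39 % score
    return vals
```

Transformed code:
def run(score):
    records = vals - 9
    elems = elems * record(24)
    vals = (11 - 8) // seq[records]
    elems = 35
    if vals == vals:
        emit(elems)
    else:
        vals = 13 % elems * (6 % vals)
    elems = elems * 9
    records = 39 % 9
    return vals

10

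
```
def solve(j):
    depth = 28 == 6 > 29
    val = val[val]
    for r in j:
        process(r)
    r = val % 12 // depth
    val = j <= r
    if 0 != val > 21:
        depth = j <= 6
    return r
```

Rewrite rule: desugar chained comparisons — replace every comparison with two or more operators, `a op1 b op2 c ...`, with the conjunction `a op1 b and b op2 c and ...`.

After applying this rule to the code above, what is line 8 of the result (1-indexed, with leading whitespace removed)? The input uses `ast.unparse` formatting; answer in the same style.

if 0 != val and val > 21:

Transformed code:
def solve(j):
    depth = 28 == 6 and 6 > 29
    val = val[val]
    for r in j:
        process(r)
    r = val % 12 // depth
    val = j <= r
    if 0 != val and val > 21:
        depth = j <= 6
    return r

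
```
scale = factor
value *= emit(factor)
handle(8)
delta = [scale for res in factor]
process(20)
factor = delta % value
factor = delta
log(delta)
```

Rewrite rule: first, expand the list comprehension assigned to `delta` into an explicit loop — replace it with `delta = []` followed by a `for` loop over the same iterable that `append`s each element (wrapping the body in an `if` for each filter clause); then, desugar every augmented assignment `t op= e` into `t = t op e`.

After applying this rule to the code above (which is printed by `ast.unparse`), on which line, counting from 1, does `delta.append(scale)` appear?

Transformed code:
scale = factor
value = value * emit(factor)
handle(8)
delta = []
for res in factor:
    delta.append(scale)
process(20)
factor = delta % value
factor = delta
log(delta)

6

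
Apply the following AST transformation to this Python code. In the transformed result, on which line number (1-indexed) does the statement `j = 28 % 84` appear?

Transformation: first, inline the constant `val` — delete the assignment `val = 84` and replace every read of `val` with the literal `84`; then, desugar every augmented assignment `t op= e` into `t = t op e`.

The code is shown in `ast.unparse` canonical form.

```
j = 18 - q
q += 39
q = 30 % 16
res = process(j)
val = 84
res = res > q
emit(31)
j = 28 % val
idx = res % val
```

7

Transformed code:
j = 18 - q
q = q + 39
q = 30 % 16
res = process(j)
res = res > q
emit(31)
j = 28 % 84
idx = res % 84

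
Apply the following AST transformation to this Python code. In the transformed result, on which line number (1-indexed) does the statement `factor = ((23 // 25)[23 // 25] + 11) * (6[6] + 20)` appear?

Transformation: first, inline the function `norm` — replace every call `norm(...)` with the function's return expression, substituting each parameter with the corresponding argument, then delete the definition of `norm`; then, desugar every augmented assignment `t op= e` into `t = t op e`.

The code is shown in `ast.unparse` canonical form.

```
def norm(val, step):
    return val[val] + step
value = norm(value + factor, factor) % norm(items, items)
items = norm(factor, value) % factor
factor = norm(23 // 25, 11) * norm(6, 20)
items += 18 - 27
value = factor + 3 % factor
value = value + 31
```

3

Transformed code:
value = ((value + factor)[value + factor] + factor) % (items[items] + items)
items = (factor[factor] + value) % factor
factor = ((23 // 25)[23 // 25] + 11) * (6[6] + 20)
items = items + (18 - 27)
value = factor + 3 % factor
value = value + 31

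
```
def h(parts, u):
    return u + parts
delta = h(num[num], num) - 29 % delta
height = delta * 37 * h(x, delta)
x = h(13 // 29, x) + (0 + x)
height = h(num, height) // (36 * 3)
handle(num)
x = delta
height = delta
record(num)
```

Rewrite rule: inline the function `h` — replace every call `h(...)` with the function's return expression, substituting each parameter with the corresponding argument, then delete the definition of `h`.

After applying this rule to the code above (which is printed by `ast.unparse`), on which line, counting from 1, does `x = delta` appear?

Transformed code:
delta = num + num[num] - 29 % delta
height = delta * 37 * (delta + x)
x = x + 13 // 29 + (0 + x)
height = (height + num) // (36 * 3)
handle(num)
x = delta
height = delta
record(num)

6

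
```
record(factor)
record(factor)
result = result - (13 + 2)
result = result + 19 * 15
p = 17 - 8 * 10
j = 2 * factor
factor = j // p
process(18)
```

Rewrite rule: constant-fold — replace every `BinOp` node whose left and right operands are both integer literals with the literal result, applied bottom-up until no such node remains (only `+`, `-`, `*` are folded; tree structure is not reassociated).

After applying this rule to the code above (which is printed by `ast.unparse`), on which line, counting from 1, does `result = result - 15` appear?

Transformed code:
record(factor)
record(factor)
result = result - 15
result = result + 285
p = -63
j = 2 * factor
factor = j // p
process(18)

3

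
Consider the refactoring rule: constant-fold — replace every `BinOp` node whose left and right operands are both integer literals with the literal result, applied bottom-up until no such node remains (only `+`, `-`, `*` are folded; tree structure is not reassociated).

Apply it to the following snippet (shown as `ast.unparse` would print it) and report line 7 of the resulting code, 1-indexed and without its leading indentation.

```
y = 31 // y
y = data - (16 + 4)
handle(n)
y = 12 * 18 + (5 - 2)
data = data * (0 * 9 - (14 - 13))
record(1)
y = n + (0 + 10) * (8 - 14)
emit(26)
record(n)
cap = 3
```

Transformed code:
y = 31 // y
y = data - 20
handle(n)
y = 219
data = data * -1
record(1)
y = n + -60
emit(26)
record(n)
cap = 3

y = n + -60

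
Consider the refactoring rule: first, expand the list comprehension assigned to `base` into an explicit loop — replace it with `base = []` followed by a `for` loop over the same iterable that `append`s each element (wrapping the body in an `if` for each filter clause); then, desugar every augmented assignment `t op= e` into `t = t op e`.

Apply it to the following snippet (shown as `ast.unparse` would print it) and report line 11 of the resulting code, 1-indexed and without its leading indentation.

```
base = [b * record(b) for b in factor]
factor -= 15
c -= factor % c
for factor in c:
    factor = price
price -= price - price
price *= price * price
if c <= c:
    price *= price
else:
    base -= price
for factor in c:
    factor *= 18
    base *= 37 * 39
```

price = price * price

Transformed code:
base = []
for b in factor:
    base.append(b * record(b))
factor = factor - 15
c = c - factor % c
for factor in c:
    factor = price
price = price - (price - price)
price = price * (price * price)
if c <= c:
    price = price * price
else:
    base = base - price
for factor in c:
    factor = factor * 18
    base = base * (37 * 39)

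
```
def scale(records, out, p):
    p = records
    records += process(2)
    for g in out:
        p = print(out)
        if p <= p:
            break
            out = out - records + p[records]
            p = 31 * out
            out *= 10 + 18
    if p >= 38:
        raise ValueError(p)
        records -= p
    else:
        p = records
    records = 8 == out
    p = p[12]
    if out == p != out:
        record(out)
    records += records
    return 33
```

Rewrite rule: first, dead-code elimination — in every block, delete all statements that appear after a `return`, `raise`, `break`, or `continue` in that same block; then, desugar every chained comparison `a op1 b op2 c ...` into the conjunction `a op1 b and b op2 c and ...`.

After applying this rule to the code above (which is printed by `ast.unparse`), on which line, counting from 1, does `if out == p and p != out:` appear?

14

Transformed code:
def scale(records, out, p):
    p = records
    records += process(2)
    for g in out:
        p = print(out)
        if p <= p:
            break
    if p >= 38:
        raise ValueError(p)
    else:
        p = records
    records = 8 == out
    p = p[12]
    if out == p and p != out:
        record(out)
    records += records
    return 33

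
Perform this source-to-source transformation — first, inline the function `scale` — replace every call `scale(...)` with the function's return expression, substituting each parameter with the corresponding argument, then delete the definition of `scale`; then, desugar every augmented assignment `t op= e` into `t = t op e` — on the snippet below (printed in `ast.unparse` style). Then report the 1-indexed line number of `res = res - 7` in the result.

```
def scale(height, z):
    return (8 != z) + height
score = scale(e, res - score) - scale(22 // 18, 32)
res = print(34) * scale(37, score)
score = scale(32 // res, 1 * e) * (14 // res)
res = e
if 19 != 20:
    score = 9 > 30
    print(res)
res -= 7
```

Transformed code:
score = (8 != res - score) + e - ((8 != 32) + 22 // 18)
res = print(34) * ((8 != score) + 37)
score = ((8 != 1 * e) + 32 // res) * (14 // res)
res = e
if 19 != 20:
    score = 9 > 30
    print(res)
res = res - 7

8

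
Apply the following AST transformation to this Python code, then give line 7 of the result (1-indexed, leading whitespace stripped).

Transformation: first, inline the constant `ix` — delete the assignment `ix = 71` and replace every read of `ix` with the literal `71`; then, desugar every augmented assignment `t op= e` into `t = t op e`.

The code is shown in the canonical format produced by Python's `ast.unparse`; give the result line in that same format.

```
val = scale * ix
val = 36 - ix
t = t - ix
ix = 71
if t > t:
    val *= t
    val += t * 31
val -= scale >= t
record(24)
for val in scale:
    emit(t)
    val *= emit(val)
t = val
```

Transformed code:
val = scale * 71
val = 36 - 71
t = t - 71
if t > t:
    val = val * t
    val = val + t * 31
val = val - (scale >= t)
record(24)
for val in scale:
    emit(t)
    val = val * emit(val)
t = val

val = val - (scale >= t)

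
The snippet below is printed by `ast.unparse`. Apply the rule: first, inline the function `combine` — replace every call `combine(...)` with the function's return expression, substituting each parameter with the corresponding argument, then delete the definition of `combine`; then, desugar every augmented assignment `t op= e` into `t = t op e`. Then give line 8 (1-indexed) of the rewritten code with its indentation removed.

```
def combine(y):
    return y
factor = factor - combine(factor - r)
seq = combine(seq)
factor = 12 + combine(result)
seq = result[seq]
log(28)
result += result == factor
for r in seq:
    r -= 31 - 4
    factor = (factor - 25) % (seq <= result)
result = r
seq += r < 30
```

Transformed code:
factor = factor - (factor - r)
seq = seq
factor = 12 + result
seq = result[seq]
log(28)
result = result + (result == factor)
for r in seq:
    r = r - (31 - 4)
    factor = (factor - 25) % (seq <= result)
result = r
seq = seq + (r < 30)

r = r - (31 - 4)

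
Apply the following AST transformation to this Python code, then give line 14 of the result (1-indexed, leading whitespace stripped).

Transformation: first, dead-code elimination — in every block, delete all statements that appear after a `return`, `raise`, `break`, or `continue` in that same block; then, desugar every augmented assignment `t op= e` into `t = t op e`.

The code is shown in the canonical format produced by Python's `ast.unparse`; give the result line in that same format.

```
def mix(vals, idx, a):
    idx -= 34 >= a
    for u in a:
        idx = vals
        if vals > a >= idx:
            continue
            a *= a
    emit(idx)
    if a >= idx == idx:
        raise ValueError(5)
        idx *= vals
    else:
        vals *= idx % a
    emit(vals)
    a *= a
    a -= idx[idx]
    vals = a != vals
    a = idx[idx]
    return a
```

a = a - idx[idx]

Transformed code:
def mix(vals, idx, a):
    idx = idx - (34 >= a)
    for u in a:
        idx = vals
        if vals > a >= idx:
            continue
    emit(idx)
    if a >= idx == idx:
        raise ValueError(5)
    else:
        vals = vals * (idx % a)
    emit(vals)
    a = a * a
    a = a - idx[idx]
    vals = a != vals
    a = idx[idx]
    return a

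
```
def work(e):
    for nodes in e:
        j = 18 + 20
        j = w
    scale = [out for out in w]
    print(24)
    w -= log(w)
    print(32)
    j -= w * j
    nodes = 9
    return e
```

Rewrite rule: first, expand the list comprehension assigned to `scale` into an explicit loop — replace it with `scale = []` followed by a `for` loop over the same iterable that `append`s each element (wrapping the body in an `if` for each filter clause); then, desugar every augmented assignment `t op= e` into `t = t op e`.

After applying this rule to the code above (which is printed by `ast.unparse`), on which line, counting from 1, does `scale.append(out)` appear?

7

Transformed code:
def work(e):
    for nodes in e:
        j = 18 + 20
        j = w
    scale = []
    for out in w:
        scale.append(out)
    print(24)
    w = w - log(w)
    print(32)
    j = j - w * j
    nodes = 9
    return e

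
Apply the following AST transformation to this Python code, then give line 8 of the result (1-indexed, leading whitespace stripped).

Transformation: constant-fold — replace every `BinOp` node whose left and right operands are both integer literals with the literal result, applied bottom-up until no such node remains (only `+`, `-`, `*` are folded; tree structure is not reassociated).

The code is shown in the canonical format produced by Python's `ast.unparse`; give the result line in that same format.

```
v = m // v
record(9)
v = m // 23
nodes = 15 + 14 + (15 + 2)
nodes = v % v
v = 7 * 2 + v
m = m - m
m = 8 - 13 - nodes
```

Transformed code:
v = m // v
record(9)
v = m // 23
nodes = 46
nodes = v % v
v = 14 + v
m = m - m
m = -5 - nodes

m = -5 - nodes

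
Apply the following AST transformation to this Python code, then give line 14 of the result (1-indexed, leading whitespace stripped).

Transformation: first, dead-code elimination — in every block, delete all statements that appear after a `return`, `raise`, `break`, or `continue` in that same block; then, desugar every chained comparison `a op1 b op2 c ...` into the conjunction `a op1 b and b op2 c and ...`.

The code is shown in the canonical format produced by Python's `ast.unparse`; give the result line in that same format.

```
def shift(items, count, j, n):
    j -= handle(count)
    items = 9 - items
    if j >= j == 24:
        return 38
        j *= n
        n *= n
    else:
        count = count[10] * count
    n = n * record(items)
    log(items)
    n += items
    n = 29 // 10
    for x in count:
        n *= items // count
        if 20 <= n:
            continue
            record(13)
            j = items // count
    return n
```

Transformed code:
def shift(items, count, j, n):
    j -= handle(count)
    items = 9 - items
    if j >= j and j == 24:
        return 38
    else:
        count = count[10] * count
    n = n * record(items)
    log(items)
    n += items
    n = 29 // 10
    for x in count:
        n *= items // count
        if 20 <= n:
            continue
    return n

if 20 <= n:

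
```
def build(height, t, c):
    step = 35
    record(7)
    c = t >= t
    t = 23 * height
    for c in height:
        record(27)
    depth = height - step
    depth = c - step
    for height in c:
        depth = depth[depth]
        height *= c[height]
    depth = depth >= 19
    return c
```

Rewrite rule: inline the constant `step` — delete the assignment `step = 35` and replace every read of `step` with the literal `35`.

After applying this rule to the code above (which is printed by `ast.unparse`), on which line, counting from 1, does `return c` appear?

13

Transformed code:
def build(height, t, c):
    record(7)
    c = t >= t
    t = 23 * height
    for c in height:
        record(27)
    depth = height - 35
    depth = c - 35
    for height in c:
        depth = depth[depth]
        height *= c[height]
    depth = depth >= 19
    return c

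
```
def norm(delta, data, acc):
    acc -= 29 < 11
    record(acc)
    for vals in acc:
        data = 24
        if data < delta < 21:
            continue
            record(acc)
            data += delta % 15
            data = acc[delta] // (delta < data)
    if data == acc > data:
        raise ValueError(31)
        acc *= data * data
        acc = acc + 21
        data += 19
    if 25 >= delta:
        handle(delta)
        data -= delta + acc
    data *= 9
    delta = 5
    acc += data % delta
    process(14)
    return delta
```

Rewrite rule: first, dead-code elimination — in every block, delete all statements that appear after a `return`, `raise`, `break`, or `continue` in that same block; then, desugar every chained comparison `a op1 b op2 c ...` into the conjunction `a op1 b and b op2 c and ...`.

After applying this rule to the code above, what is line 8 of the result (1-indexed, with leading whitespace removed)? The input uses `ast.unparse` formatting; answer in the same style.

if data == acc and acc > data:

Transformed code:
def norm(delta, data, acc):
    acc -= 29 < 11
    record(acc)
    for vals in acc:
        data = 24
        if data < delta and delta < 21:
            continue
    if data == acc and acc > data:
        raise ValueError(31)
    if 25 >= delta:
        handle(delta)
        data -= delta + acc
    data *= 9
    delta = 5
    acc += data % delta
    process(14)
    return delta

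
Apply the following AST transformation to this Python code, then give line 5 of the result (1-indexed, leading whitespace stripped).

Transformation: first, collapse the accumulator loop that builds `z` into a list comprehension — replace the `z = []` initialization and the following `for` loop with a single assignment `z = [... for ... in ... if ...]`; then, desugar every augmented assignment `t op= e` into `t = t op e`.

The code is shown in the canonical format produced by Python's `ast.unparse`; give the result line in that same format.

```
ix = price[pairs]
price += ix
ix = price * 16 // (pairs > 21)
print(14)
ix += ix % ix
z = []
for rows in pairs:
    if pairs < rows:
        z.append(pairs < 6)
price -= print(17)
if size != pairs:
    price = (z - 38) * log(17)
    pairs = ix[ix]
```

ix = ix + ix % ix

Transformed code:
ix = price[pairs]
price = price + ix
ix = price * 16 // (pairs > 21)
print(14)
ix = ix + ix % ix
z = [pairs < 6 for rows in pairs if pairs < rows]
price = price - print(17)
if size != pairs:
    price = (z - 38) * log(17)
    pairs = ix[ix]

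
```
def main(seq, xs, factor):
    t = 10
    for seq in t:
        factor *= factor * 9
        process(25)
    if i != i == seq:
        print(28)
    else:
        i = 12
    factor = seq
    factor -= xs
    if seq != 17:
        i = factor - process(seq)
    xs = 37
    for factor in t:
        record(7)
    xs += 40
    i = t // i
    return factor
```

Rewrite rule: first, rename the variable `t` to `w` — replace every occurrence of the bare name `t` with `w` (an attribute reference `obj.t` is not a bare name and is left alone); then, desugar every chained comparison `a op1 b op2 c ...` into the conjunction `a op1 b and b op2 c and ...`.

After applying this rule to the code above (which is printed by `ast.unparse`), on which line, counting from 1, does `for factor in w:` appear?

15

Transformed code:
def main(seq, xs, factor):
    w = 10
    for seq in w:
        factor *= factor * 9
        process(25)
    if i != i and i == seq:
        print(28)
    else:
        i = 12
    factor = seq
    factor -= xs
    if seq != 17:
        i = factor - process(seq)
    xs = 37
    for factor in w:
        record(7)
    xs += 40
    i = w // i
    return factor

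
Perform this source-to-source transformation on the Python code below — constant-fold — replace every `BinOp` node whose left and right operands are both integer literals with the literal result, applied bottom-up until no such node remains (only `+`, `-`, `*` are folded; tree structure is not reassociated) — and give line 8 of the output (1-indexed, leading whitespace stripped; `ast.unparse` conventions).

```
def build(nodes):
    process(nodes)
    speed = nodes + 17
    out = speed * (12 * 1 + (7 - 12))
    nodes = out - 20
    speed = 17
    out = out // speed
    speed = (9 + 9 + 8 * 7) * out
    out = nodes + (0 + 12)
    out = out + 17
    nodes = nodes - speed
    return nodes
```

speed = 74 * out

Transformed code:
def build(nodes):
    process(nodes)
    speed = nodes + 17
    out = speed * 7
    nodes = out - 20
    speed = 17
    out = out // speed
    speed = 74 * out
    out = nodes + 12
    out = out + 17
    nodes = nodes - speed
    return nodes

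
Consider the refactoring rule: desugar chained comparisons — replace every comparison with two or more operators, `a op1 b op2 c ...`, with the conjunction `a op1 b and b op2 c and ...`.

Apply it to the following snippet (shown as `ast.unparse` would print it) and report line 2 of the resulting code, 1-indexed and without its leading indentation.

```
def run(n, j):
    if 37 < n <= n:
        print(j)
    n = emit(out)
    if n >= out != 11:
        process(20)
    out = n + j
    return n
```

if 37 < n and n <= n:

Transformed code:
def run(n, j):
    if 37 < n and n <= n:
        print(j)
    n = emit(out)
    if n >= out and out != 11:
        process(20)
    out = n + j
    return n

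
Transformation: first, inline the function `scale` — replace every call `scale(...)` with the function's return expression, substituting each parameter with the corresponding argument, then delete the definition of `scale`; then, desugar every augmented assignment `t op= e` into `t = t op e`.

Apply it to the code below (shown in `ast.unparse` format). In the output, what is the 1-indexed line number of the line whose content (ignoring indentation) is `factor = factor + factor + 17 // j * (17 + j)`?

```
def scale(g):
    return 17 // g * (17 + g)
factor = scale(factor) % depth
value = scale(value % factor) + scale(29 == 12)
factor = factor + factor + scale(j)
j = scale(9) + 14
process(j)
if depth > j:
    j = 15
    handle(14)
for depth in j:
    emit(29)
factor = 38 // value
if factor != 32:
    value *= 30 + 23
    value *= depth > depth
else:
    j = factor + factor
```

Transformed code:
factor = 17 // factor * (17 + factor) % depth
value = 17 // (value % factor) * (17 + value % factor) + 17 // (29 == 12) * (17 + (29 == 12))
factor = factor + factor + 17 // j * (17 + j)
j = 17 // 9 * (17 + 9) + 14
process(j)
if depth > j:
    j = 15
    handle(14)
for depth in j:
    emit(29)
factor = 38 // value
if factor != 32:
    value = value * (30 + 23)
    value = value * (depth > depth)
else:
    j = factor + factor

3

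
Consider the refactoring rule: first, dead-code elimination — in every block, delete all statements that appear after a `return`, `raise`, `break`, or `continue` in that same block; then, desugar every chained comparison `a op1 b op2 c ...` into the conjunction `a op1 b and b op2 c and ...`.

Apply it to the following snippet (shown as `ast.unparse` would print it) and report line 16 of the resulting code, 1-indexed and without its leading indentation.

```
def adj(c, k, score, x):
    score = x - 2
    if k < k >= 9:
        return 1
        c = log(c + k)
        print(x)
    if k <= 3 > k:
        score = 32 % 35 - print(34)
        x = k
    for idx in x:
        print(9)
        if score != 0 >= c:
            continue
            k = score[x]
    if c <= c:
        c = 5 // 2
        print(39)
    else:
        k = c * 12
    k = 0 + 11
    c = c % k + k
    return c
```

k = c * 12

Transformed code:
def adj(c, k, score, x):
    score = x - 2
    if k < k and k >= 9:
        return 1
    if k <= 3 and 3 > k:
        score = 32 % 35 - print(34)
        x = k
    for idx in x:
        print(9)
        if score != 0 and 0 >= c:
            continue
    if c <= c:
        c = 5 // 2
        print(39)
    else:
        k = c * 12
    k = 0 + 11
    c = c % k + k
    return c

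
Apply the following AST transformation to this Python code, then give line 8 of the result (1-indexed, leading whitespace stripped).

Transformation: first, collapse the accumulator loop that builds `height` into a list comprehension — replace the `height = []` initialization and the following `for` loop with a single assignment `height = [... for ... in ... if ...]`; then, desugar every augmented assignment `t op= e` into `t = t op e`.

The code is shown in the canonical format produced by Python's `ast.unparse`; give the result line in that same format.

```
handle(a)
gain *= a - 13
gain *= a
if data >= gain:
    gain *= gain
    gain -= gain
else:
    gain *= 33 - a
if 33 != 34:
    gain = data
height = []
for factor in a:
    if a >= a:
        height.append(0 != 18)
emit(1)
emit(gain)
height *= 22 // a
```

Transformed code:
handle(a)
gain = gain * (a - 13)
gain = gain * a
if data >= gain:
    gain = gain * gain
    gain = gain - gain
else:
    gain = gain * (33 - a)
if 33 != 34:
    gain = data
height = [0 != 18 for factor in a if a >= a]
emit(1)
emit(gain)
height = height * (22 // a)

gain = gain * (33 - a)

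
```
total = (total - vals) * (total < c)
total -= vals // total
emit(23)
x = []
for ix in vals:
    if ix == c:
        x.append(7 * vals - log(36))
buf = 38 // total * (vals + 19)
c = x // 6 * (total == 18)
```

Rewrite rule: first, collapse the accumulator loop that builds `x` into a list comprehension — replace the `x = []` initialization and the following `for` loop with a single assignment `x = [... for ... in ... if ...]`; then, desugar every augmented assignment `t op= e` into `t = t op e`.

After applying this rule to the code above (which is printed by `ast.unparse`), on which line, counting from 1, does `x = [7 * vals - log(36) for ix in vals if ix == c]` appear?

4

Transformed code:
total = (total - vals) * (total < c)
total = total - vals // total
emit(23)
x = [7 * vals - log(36) for ix in vals if ix == c]
buf = 38 // total * (vals + 19)
c = x // 6 * (total == 18)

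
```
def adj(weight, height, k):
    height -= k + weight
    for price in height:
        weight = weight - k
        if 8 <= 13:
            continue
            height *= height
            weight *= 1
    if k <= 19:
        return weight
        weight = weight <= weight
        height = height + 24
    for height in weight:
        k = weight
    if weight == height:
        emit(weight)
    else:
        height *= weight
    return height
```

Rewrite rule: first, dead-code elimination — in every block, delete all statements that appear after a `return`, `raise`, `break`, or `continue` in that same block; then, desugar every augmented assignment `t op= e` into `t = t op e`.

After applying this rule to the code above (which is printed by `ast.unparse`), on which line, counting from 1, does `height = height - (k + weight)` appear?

Transformed code:
def adj(weight, height, k):
    height = height - (k + weight)
    for price in height:
        weight = weight - k
        if 8 <= 13:
            continue
    if k <= 19:
        return weight
    for height in weight:
        k = weight
    if weight == height:
        emit(weight)
    else:
        height = height * weight
    return height

2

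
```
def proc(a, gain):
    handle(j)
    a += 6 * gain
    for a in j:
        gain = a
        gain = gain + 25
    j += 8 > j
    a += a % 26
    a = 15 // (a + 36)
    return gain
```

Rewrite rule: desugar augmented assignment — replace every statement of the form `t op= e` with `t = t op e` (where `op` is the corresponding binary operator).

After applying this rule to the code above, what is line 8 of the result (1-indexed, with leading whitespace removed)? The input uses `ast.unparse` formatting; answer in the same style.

a = a + a % 26

Transformed code:
def proc(a, gain):
    handle(j)
    a = a + 6 * gain
    for a in j:
        gain = a
        gain = gain + 25
    j = j + (8 > j)
    a = a + a % 26
    a = 15 // (a + 36)
    return gain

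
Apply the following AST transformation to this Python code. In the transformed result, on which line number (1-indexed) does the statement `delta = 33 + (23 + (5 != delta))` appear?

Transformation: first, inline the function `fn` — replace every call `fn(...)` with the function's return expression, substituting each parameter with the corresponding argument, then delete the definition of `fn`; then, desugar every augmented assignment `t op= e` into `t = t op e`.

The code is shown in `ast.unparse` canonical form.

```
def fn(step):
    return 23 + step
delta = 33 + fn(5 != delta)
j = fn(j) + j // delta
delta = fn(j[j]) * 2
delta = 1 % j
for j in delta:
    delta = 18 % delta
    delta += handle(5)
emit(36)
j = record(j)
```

1

Transformed code:
delta = 33 + (23 + (5 != delta))
j = 23 + j + j // delta
delta = (23 + j[j]) * 2
delta = 1 % j
for j in delta:
    delta = 18 % delta
    delta = delta + handle(5)
emit(36)
j = record(j)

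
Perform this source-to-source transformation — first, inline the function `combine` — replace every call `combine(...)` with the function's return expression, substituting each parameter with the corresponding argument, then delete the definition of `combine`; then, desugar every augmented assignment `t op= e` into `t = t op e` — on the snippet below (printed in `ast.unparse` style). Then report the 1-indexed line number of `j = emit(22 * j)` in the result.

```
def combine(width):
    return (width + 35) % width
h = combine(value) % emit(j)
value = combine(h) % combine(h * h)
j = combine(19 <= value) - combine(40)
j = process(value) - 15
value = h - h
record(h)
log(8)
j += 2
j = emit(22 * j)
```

Transformed code:
h = (value + 35) % value % emit(j)
value = (h + 35) % h % ((h * h + 35) % (h * h))
j = ((19 <= value) + 35) % (19 <= value) - (40 + 35) % 40
j = process(value) - 15
value = h - h
record(h)
log(8)
j = j + 2
j = emit(22 * j)

9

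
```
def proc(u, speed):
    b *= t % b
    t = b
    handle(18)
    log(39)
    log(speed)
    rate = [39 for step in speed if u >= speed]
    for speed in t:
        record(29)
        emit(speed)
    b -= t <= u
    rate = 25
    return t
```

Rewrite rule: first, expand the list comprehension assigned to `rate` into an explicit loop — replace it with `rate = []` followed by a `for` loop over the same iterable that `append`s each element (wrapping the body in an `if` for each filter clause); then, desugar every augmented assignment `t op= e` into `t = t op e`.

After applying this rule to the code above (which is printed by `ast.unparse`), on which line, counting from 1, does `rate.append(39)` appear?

10

Transformed code:
def proc(u, speed):
    b = b * (t % b)
    t = b
    handle(18)
    log(39)
    log(speed)
    rate = []
    for step in speed:
        if u >= speed:
            rate.append(39)
    for speed in t:
        record(29)
        emit(speed)
    b = b - (t <= u)
    rate = 25
    return t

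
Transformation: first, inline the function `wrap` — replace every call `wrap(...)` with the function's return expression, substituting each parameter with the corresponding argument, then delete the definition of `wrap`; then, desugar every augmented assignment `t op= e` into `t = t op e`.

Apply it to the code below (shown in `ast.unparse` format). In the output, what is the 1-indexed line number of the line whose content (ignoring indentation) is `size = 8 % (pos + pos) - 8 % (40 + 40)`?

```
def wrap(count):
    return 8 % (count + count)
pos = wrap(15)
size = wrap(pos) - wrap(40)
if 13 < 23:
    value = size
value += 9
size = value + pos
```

2

Transformed code:
pos = 8 % (15 + 15)
size = 8 % (pos + pos) - 8 % (40 + 40)
if 13 < 23:
    value = size
value = value + 9
size = value + pos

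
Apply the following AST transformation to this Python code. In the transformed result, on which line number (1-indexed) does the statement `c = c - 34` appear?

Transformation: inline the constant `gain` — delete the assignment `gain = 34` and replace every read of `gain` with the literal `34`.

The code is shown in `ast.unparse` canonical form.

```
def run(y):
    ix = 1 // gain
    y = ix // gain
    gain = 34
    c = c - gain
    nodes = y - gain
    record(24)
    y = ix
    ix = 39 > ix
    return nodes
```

4

Transformed code:
def run(y):
    ix = 1 // 34
    y = ix // 34
    c = c - 34
    nodes = y - 34
    record(24)
    y = ix
    ix = 39 > ix
    return nodes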